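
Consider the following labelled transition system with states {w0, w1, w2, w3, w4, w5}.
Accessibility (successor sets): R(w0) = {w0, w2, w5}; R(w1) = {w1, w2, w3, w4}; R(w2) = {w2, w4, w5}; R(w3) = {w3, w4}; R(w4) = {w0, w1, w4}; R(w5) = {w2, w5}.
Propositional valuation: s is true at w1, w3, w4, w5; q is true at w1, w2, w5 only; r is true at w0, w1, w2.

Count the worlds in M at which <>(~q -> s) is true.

Let φ = <>(~q -> s). Evaluate φ at each world:
  w0 (successors {w0, w2, w5}): φ is true.
  w1 (successors {w1, w2, w3, w4}): φ is true.
  w2 (successors {w2, w4, w5}): φ is true.
  w3 (successors {w3, w4}): φ is true.
  w4 (successors {w0, w1, w4}): φ is true.
  w5 (successors {w2, w5}): φ is true.
For instance, at w5:
  At w5: <>(~q -> s) requires ~q -> s at some successor in {w2, w5}.
    ~q -> s holds at w2, so <>(~q -> s) is true at w5.
Satisfying worlds: {w0, w1, w2, w3, w4, w5}

6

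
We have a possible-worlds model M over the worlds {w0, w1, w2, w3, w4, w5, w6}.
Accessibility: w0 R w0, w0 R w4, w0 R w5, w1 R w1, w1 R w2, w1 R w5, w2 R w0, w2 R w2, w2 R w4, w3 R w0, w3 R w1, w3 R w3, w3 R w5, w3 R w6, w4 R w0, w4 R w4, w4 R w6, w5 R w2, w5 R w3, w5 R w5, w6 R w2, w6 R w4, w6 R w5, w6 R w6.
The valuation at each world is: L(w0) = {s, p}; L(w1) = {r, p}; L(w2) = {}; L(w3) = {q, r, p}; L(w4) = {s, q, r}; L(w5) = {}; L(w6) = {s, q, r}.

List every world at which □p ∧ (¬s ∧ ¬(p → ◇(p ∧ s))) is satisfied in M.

Recall that □ψ holds at a world iff ψ holds at every accessible world, and ◇ψ holds iff ψ holds at some accessible world.
Let φ = □p ∧ (¬s ∧ ¬(p → ◇(p ∧ s))). Evaluate φ at each world:
  w0 (successors {w0, w4, w5}): φ is false.
  w1 (successors {w1, w2, w5}): φ is false.
  w2 (successors {w0, w2, w4}): φ is false.
  w3 (successors {w0, w1, w3, w5, w6}): φ is false.
  w4 (successors {w0, w4, w6}): φ is false.
  w5 (successors {w2, w3, w5}): φ is false.
  w6 (successors {w2, w4, w5, w6}): φ is false.
For instance, at w0:
  At w0: □p is false, ¬s ∧ ¬(p → ◇(p ∧ s)) is false, so □p ∧ (¬s ∧ ¬(p → ◇(p ∧ s))) is false.
    At w0: □p requires p at every successor {w0, w4, w5}.
      p fails at w4, so □p is false at w0.
    At w0: ¬s is false, ¬(p → ◇(p ∧ s)) is false, so ¬s ∧ ¬(p → ◇(p ∧ s)) is false.
      At w0: p → ◇(p ∧ s) is true, so ¬(p → ◇(p ∧ s)) is false.
Satisfying worlds: none.

none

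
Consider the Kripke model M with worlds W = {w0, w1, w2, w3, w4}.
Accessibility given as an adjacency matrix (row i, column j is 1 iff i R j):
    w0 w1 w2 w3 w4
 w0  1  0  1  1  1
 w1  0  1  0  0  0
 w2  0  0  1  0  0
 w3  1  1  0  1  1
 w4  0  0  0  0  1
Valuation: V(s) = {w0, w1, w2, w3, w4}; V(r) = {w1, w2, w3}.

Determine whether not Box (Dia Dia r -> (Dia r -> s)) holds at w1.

At w1: Box (Dia Dia r -> (Dia r -> s)) is true, so not Box (Dia Dia r -> (Dia r -> s)) is false.
  At w1: Box (Dia Dia r -> (Dia r -> s)) requires Dia Dia r -> (Dia r -> s) at every successor {w1}.
      At w1: Dia Dia r is true, Dia r -> s is true, so Dia Dia r -> (Dia r -> s) is true.
  So Box (Dia Dia r -> (Dia r -> s)) is true at w1.

No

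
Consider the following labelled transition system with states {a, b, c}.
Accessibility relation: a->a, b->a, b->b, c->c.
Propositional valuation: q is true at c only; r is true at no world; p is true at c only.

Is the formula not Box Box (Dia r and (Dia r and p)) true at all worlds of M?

Yes

Let φ = not Box Box (Dia r and (Dia r and p)). Evaluate φ at each world:
  a (successors {a}): φ is true.
  b (successors {a, b}): φ is true.
  c (successors {c}): φ is true.
For instance, at c:
  At c: Box Box (Dia r and (Dia r and p)) is false, so not Box Box (Dia r and (Dia r and p)) is true.
    At c: Box Box (Dia r and (Dia r and p)) requires Box (Dia r and (Dia r and p)) at every successor {c}.
      Box (Dia r and (Dia r and p)) fails at c, so Box Box (Dia r and (Dia r and p)) is false at c.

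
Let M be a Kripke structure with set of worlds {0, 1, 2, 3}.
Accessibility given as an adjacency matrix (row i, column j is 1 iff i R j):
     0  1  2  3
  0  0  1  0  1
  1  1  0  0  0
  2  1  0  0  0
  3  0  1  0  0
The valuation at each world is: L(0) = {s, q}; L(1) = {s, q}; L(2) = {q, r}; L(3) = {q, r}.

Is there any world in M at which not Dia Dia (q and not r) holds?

No

Let φ = not Dia Dia (q and not r). Evaluate φ at each world:
  0 (successors {1, 3}): φ is false.
  1 (successors {0}): φ is false.
  2 (successors {0}): φ is false.
  3 (successors {1}): φ is false.
For instance, at 2:
  At 2: Dia Dia (q and not r) is true, so not Dia Dia (q and not r) is false.
    At 2: Dia Dia (q and not r) requires Dia (q and not r) at some successor in {0}.
      Dia (q and not r) holds at 0, so Dia Dia (q and not r) is true at 2.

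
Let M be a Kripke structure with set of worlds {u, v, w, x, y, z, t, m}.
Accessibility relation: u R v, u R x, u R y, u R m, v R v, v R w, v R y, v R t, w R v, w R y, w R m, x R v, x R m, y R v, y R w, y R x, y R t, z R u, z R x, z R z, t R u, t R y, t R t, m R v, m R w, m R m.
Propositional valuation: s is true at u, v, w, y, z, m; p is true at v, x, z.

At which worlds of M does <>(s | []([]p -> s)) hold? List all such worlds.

u, v, w, x, y, z, t, m

Recall that []ψ holds at a world iff ψ holds at every accessible world, and <>ψ holds iff ψ holds at some accessible world.
Let φ = <>(s | []([]p -> s)). Evaluate φ at each world:
  u (successors {v, x, y, m}): φ is true.
  v (successors {v, w, y, t}): φ is true.
  w (successors {v, y, m}): φ is true.
  x (successors {v, m}): φ is true.
  y (successors {v, w, x, t}): φ is true.
  z (successors {u, x, z}): φ is true.
  t (successors {u, y, t}): φ is true.
  m (successors {v, w, m}): φ is true.
For instance, at z:
  At z: <>(s | []([]p -> s)) requires s | []([]p -> s) at some successor in {u, x, z}.
    s | []([]p -> s) holds at u, so <>(s | []([]p -> s)) is true at z.
      At u: s is true, []([]p -> s) is true, so s | []([]p -> s) is true.
Satisfying worlds: {u, v, w, x, y, z, t, m}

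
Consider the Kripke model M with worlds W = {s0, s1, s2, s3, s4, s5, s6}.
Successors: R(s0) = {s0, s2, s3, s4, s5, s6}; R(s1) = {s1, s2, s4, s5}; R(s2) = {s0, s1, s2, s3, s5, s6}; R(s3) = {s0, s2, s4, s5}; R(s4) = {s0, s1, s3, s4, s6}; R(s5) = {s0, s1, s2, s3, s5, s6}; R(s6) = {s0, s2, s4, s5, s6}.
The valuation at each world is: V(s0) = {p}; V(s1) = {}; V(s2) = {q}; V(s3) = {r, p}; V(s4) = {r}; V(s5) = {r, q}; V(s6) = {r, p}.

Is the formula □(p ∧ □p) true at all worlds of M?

Let φ = □(p ∧ □p). Evaluate φ at each world:
  s0 (successors {s0, s2, s3, s4, s5, s6}): φ is false.
  s1 (successors {s1, s2, s4, s5}): φ is false.
  s2 (successors {s0, s1, s2, s3, s5, s6}): φ is false.
  s3 (successors {s0, s2, s4, s5}): φ is false.
  s4 (successors {s0, s1, s3, s4, s6}): φ is false.
  s5 (successors {s0, s1, s2, s3, s5, s6}): φ is false.
  s6 (successors {s0, s2, s4, s5, s6}): φ is false.
Detail at s0 (counterexample):
  At s0: □(p ∧ □p) requires p ∧ □p at every successor {s0, s2, s3, s4, s5, s6}.
    p ∧ □p fails at s0, so □(p ∧ □p) is false at s0.
      At s0: p is true, □p is false, so p ∧ □p is false.

No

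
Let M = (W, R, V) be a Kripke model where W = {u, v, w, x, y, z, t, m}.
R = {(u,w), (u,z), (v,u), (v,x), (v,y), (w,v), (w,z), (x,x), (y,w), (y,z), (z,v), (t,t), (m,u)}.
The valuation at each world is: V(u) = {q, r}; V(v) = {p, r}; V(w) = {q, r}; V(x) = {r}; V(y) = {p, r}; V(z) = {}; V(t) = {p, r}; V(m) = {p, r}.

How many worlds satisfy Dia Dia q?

4

Let φ = Dia Dia q. Evaluate φ at each world:
  u (successors {w, z}): φ is false.
  v (successors {u, x, y}): φ is true.
  w (successors {v, z}): φ is true.
  x (successors {x}): φ is false.
  y (successors {w, z}): φ is false.
  z (successors {v}): φ is true.
  t (successors {t}): φ is false.
  m (successors {u}): φ is true.
For instance, at y:
  At y: Dia Dia q requires Dia q at some successor in {w, z}.
    At w: Dia q is false.
    At z: Dia q is false.
  So Dia Dia q is false at y.
Satisfying worlds: {v, w, z, m}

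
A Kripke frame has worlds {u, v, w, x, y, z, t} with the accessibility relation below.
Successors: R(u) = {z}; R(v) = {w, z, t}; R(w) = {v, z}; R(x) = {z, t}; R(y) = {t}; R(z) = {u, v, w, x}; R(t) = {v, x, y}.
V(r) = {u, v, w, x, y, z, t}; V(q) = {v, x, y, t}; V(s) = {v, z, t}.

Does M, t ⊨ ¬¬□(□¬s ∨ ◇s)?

At t: ¬□(□¬s ∨ ◇s) is false, so ¬¬□(□¬s ∨ ◇s) is true.
  At t: □(□¬s ∨ ◇s) is true, so ¬□(□¬s ∨ ◇s) is false.
    At t: □(□¬s ∨ ◇s) requires □¬s ∨ ◇s at every successor {v, x, y}.
      At v: □¬s ∨ ◇s is true.
      At x: □¬s ∨ ◇s is true.
      At y: □¬s ∨ ◇s is true.
    So □(□¬s ∨ ◇s) is true at t.

Yes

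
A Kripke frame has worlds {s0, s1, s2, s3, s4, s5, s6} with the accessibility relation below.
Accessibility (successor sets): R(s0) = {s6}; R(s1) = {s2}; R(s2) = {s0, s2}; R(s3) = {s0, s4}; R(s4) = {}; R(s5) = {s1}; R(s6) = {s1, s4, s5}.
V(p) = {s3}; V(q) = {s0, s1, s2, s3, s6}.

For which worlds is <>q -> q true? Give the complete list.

s0, s1, s2, s3, s4, s6

Let φ = <>q -> q. Evaluate φ at each world:
  s0 (successors {s6}): φ is true.
  s1 (successors {s2}): φ is true.
  s2 (successors {s0, s2}): φ is true.
  s3 (successors {s0, s4}): φ is true.
  s4 (successors ∅): φ is true.
  s5 (successors {s1}): φ is false.
  s6 (successors {s1, s4, s5}): φ is true.
For instance, at s6:
  At s6: <>q is true, q is true, so <>q -> q is true.
    At s6: <>q requires q at some successor in {s1, s4, s5}.
      q holds at s1, so <>q is true at s6.
Satisfying worlds: {s0, s1, s2, s3, s4, s6}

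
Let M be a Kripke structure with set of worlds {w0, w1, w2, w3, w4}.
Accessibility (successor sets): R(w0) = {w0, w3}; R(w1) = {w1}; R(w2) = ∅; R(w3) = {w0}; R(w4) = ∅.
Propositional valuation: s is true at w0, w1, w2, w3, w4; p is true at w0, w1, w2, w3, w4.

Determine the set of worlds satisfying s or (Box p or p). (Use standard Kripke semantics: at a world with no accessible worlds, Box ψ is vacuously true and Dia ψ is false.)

Recall that Box ψ holds at a world iff ψ holds at every accessible world, and Dia ψ holds iff ψ holds at some accessible world.
Let φ = s or (Box p or p). Evaluate φ at each world:
  w0 (successors {w0, w3}): φ is true.
  w1 (successors {w1}): φ is true.
  w2 (successors ∅): φ is true.
  w3 (successors {w0}): φ is true.
  w4 (successors ∅): φ is true.
For instance, at w3:
  At w3: s is true, Box p or p is true, so s or (Box p or p) is true.
    At w3: Box p is true, p is true, so Box p or p is true.
      At w3: Box p requires p at every successor {w0}.
        At w0: p is true.
      So Box p is true at w3.
Satisfying worlds: {w0, w1, w2, w3, w4}

w0, w1, w2, w3, w4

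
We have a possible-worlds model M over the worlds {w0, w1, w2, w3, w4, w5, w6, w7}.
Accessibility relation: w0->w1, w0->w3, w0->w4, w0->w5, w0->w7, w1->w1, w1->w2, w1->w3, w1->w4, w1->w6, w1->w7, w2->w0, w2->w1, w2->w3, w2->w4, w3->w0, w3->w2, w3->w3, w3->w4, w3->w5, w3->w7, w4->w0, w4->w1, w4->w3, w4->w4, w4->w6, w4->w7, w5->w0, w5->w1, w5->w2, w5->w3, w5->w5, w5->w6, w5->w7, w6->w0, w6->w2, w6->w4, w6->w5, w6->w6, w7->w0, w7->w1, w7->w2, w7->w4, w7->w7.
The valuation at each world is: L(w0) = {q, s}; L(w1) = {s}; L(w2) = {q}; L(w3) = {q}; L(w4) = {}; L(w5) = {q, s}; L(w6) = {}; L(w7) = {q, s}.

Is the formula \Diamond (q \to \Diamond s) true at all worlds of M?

Let φ = \Diamond (q \to \Diamond s). Evaluate φ at each world:
  w0 (successors {w1, w3, w4, w5, w7}): φ is true.
  w1 (successors {w1, w2, w3, w4, w6, w7}): φ is true.
  w2 (successors {w0, w1, w3, w4}): φ is true.
  w3 (successors {w0, w2, w3, w4, w5, w7}): φ is true.
  w4 (successors {w0, w1, w3, w4, w6, w7}): φ is true.
  w5 (successors {w0, w1, w2, w3, w5, w6, w7}): φ is true.
  w6 (successors {w0, w2, w4, w5, w6}): φ is true.
  w7 (successors {w0, w1, w2, w4, w7}): φ is true.
For instance, at w2:
  At w2: \Diamond (q \to \Diamond s) requires q \to \Diamond s at some successor in {w0, w1, w3, w4}.
    q \to \Diamond s holds at w0, so \Diamond (q \to \Diamond s) is true at w2.
      At w0: q is true, \Diamond s is true, so q \to \Diamond s is true.

Yes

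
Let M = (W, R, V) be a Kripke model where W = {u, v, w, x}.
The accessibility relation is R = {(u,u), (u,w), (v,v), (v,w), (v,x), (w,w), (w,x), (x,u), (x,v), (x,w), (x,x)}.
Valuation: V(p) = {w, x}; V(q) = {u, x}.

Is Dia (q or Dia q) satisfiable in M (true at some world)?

Yes

Let φ = Dia (q or Dia q). Evaluate φ at each world:
  u (successors {u, w}): φ is true.
  v (successors {v, w, x}): φ is true.
  w (successors {w, x}): φ is true.
  x (successors {u, v, w, x}): φ is true.
Detail at u (witness):
  At u: Dia (q or Dia q) requires q or Dia q at some successor in {u, w}.
    q or Dia q holds at u, so Dia (q or Dia q) is true at u.
      At u: q is true, Dia q is true, so q or Dia q is true.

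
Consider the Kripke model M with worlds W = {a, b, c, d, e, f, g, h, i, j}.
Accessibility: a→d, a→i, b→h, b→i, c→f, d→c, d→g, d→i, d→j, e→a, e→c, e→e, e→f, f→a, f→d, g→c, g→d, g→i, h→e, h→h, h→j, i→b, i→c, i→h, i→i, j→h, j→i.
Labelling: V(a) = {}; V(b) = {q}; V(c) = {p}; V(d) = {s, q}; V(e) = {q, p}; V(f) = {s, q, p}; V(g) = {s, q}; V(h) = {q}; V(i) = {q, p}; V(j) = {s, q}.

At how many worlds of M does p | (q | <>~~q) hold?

Recall that <>ψ holds at a world iff ψ holds at some accessible world.
Let φ = p | (q | <>~~q). Evaluate φ at each world:
  a (successors {d, i}): φ is true.
  b (successors {h, i}): φ is true.
  c (successors {f}): φ is true.
  d (successors {c, g, i, j}): φ is true.
  e (successors {a, c, e, f}): φ is true.
  f (successors {a, d}): φ is true.
  g (successors {c, d, i}): φ is true.
  h (successors {e, h, j}): φ is true.
  i (successors {b, c, h, i}): φ is true.
  j (successors {h, i}): φ is true.
For instance, at b:
  At b: p is false, q | <>~~q is true, so p | (q | <>~~q) is true.
    At b: q is true, <>~~q is true, so q | <>~~q is true.
      At b: <>~~q requires ~~q at some successor in {h, i}.
        ~~q holds at h, so <>~~q is true at b.
Satisfying worlds: {a, b, c, d, e, f, g, h, i, j}

10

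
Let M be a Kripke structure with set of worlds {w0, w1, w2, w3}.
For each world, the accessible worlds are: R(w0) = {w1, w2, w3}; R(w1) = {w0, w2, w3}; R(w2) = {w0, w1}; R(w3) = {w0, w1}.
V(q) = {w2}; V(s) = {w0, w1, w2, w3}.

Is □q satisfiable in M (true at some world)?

No

Recall that □ψ holds at a world iff ψ holds at every accessible world, and ◇ψ holds iff ψ holds at some accessible world.
Let φ = □q. Evaluate φ at each world:
  w0 (successors {w1, w2, w3}): φ is false.
  w1 (successors {w0, w2, w3}): φ is false.
  w2 (successors {w0, w1}): φ is false.
  w3 (successors {w0, w1}): φ is false.
For instance, at w0:
  At w0: □q requires q at every successor {w1, w2, w3}.
    q fails at w1, so □q is false at w0.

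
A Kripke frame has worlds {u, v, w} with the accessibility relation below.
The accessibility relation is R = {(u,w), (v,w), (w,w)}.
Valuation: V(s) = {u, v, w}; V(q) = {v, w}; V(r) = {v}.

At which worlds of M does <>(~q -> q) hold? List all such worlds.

Let φ = <>(~q -> q). Evaluate φ at each world:
  u (successors {w}): φ is true.
  v (successors {w}): φ is true.
  w (successors {w}): φ is true.
For instance, at u:
  At u: <>(~q -> q) requires ~q -> q at some successor in {w}.
    ~q -> q holds at w, so <>(~q -> q) is true at u.
Satisfying worlds: {u, v, w}

u, v, w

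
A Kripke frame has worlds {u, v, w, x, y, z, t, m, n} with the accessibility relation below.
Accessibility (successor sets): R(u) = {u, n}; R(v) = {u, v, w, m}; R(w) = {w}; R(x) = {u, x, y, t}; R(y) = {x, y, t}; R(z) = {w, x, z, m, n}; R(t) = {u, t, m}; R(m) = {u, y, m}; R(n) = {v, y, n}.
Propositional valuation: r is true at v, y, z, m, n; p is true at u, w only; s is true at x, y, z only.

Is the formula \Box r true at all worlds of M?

No

Let φ = \Box r. Evaluate φ at each world:
  u (successors {u, n}): φ is false.
  v (successors {u, v, w, m}): φ is false.
  w (successors {w}): φ is false.
  x (successors {u, x, y, t}): φ is false.
  y (successors {x, y, t}): φ is false.
  z (successors {w, x, z, m, n}): φ is false.
  t (successors {u, t, m}): φ is false.
  m (successors {u, y, m}): φ is false.
  n (successors {v, y, n}): φ is true.
Detail at u (counterexample):
  At u: \Box r requires r at every successor {u, n}.
    r fails at u, so \Box r is false at u.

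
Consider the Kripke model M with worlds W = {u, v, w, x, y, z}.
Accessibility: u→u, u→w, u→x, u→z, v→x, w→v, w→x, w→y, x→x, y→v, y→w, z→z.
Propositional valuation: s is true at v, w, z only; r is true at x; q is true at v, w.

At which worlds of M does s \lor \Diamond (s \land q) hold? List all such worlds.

u, v, w, y, z

Let φ = s \lor \Diamond (s \land q). Evaluate φ at each world:
  u (successors {u, w, x, z}): φ is true.
  v (successors {x}): φ is true.
  w (successors {v, x, y}): φ is true.
  x (successors {x}): φ is false.
  y (successors {v, w}): φ is true.
  z (successors {z}): φ is true.
For instance, at x:
  At x: s is false, \Diamond (s \land q) is false, so s \lor \Diamond (s \land q) is false.
    At x: \Diamond (s \land q) requires s \land q at some successor in {x}.
      At x: s \land q is false.
    So \Diamond (s \land q) is false at x.
Satisfying worlds: {u, v, w, y, z}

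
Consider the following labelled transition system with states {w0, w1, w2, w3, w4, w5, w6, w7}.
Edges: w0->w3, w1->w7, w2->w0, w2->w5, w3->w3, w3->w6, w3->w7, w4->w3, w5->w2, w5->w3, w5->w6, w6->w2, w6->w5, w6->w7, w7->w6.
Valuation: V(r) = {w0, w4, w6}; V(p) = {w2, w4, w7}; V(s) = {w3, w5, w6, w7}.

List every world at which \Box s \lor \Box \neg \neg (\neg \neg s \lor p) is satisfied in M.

Recall that \Box ψ holds at a world iff ψ holds at every accessible world, and \Diamond ψ holds iff ψ holds at some accessible world.
Let φ = \Box s \lor \Box \neg \neg (\neg \neg s \lor p). Evaluate φ at each world:
  w0 (successors {w3}): φ is true.
  w1 (successors {w7}): φ is true.
  w2 (successors {w0, w5}): φ is false.
  w3 (successors {w3, w6, w7}): φ is true.
  w4 (successors {w3}): φ is true.
  w5 (successors {w2, w3, w6}): φ is true.
  w6 (successors {w2, w5, w7}): φ is true.
  w7 (successors {w6}): φ is true.
For instance, at w2:
  At w2: \Box s is false, \Box \neg \neg (\neg \neg s \lor p) is false, so \Box s \lor \Box \neg \neg (\neg \neg s \lor p) is false.
    At w2: \Box s requires s at every successor {w0, w5}.
      s fails at w0, so \Box s is false at w2.
    At w2: \Box \neg \neg (\neg \neg s \lor p) requires \neg \neg (\neg \neg s \lor p) at every successor {w0, w5}.
      \neg \neg (\neg \neg s \lor p) fails at w0, so \Box \neg \neg (\neg \neg s \lor p) is false at w2.
Satisfying worlds: {w0, w1, w3, w4, w5, w6, w7}

w0, w1, w3, w4, w5, w6, w7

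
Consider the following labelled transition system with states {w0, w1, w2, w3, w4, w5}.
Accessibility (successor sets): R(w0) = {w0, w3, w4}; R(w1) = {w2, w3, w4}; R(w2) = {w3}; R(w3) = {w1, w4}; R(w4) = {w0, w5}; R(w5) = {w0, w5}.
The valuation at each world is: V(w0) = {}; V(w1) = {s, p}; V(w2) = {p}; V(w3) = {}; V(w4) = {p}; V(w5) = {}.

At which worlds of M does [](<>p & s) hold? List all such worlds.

none

Recall that []ψ holds at a world iff ψ holds at every accessible world, and <>ψ holds iff ψ holds at some accessible world.
Let φ = [](<>p & s). Evaluate φ at each world:
  w0 (successors {w0, w3, w4}): φ is false.
  w1 (successors {w2, w3, w4}): φ is false.
  w2 (successors {w3}): φ is false.
  w3 (successors {w1, w4}): φ is false.
  w4 (successors {w0, w5}): φ is false.
  w5 (successors {w0, w5}): φ is false.
For instance, at w1:
  At w1: [](<>p & s) requires <>p & s at every successor {w2, w3, w4}.
    <>p & s fails at w2, so [](<>p & s) is false at w1.
      At w2: <>p is false, s is false, so <>p & s is false.
Satisfying worlds: none.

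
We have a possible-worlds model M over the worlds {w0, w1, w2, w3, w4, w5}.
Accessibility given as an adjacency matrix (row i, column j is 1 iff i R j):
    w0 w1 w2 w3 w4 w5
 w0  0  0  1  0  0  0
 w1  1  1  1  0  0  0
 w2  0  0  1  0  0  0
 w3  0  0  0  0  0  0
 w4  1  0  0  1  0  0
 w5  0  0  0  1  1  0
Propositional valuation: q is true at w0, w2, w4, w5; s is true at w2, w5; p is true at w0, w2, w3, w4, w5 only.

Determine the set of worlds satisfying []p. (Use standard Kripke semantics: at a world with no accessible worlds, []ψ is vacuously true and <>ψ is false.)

w0, w2, w3, w4, w5

Recall that []ψ holds at a world iff ψ holds at every accessible world, and <>ψ holds iff ψ holds at some accessible world.
Let φ = []p. Evaluate φ at each world:
  w0 (successors {w2}): φ is true.
  w1 (successors {w0, w1, w2}): φ is false.
  w2 (successors {w2}): φ is true.
  w3 (successors ∅): φ is true.
  w4 (successors {w0, w3}): φ is true.
  w5 (successors {w3, w4}): φ is true.
For instance, at w5:
  At w5: []p requires p at every successor {w3, w4}.
    At w3: p is true.
    At w4: p is true.
  So []p is true at w5.
Satisfying worlds: {w0, w2, w3, w4, w5}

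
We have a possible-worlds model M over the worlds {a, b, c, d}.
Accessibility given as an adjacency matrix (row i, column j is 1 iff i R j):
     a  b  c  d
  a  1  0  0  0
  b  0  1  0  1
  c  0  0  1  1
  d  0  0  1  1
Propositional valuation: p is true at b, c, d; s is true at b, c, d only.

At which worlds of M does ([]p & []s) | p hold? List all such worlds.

Let φ = ([]p & []s) | p. Evaluate φ at each world:
  a (successors {a}): φ is false.
  b (successors {b, d}): φ is true.
  c (successors {c, d}): φ is true.
  d (successors {c, d}): φ is true.
For instance, at d:
  At d: []p & []s is true, p is true, so ([]p & []s) | p is true.
    At d: []p is true, []s is true, so []p & []s is true.
      At d: []p requires p at every successor {c, d}.
        At c: p is true.
        At d: p is true.
      So []p is true at d.
      At d: []s requires s at every successor {c, d}.
        At c: s is true.
        At d: s is true.
      So []s is true at d.
Satisfying worlds: {b, c, d}

b, c, d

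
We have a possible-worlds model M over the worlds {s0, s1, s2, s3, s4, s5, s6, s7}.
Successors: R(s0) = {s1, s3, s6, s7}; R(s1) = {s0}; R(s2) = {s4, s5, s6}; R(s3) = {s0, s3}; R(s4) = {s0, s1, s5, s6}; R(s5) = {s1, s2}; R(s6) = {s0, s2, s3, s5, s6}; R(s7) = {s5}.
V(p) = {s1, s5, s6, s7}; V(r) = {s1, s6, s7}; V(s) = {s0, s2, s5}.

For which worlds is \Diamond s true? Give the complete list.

Let φ = \Diamond s. Evaluate φ at each world:
  s0 (successors {s1, s3, s6, s7}): φ is false.
  s1 (successors {s0}): φ is true.
  s2 (successors {s4, s5, s6}): φ is true.
  s3 (successors {s0, s3}): φ is true.
  s4 (successors {s0, s1, s5, s6}): φ is true.
  s5 (successors {s1, s2}): φ is true.
  s6 (successors {s0, s2, s3, s5, s6}): φ is true.
  s7 (successors {s5}): φ is true.
For instance, at s0:
  At s0: \Diamond s requires s at some successor in {s1, s3, s6, s7}.
    At s1: s is false.
    At s3: s is false.
    At s6: s is false.
    At s7: s is false.
  So \Diamond s is false at s0.
Satisfying worlds: {s1, s2, s3, s4, s5, s6, s7}

s1, s2, s3, s4, s5, s6, s7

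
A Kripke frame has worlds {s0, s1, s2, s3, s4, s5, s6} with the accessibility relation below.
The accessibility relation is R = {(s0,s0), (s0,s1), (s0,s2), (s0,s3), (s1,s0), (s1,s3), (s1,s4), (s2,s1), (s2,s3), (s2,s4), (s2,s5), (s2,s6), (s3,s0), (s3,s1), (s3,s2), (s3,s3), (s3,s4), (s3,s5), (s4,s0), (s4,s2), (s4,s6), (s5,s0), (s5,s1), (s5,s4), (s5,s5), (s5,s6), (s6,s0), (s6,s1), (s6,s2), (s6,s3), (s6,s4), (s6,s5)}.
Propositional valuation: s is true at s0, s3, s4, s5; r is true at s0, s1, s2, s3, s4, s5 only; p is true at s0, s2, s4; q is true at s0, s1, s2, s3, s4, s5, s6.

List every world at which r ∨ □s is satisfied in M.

s0, s1, s2, s3, s4, s5

Recall that □ψ holds at a world iff ψ holds at every accessible world, and ◇ψ holds iff ψ holds at some accessible world.
Let φ = r ∨ □s. Evaluate φ at each world:
  s0 (successors {s0, s1, s2, s3}): φ is true.
  s1 (successors {s0, s3, s4}): φ is true.
  s2 (successors {s1, s3, s4, s5, s6}): φ is true.
  s3 (successors {s0, s1, s2, s3, s4, s5}): φ is true.
  s4 (successors {s0, s2, s6}): φ is true.
  s5 (successors {s0, s1, s4, s5, s6}): φ is true.
  s6 (successors {s0, s1, s2, s3, s4, s5}): φ is false.
For instance, at s6:
  At s6: r is false, □s is false, so r ∨ □s is false.
    At s6: □s requires s at every successor {s0, s1, s2, s3, s4, s5}.
      s fails at s1, so □s is false at s6.
Satisfying worlds: {s0, s1, s2, s3, s4, s5}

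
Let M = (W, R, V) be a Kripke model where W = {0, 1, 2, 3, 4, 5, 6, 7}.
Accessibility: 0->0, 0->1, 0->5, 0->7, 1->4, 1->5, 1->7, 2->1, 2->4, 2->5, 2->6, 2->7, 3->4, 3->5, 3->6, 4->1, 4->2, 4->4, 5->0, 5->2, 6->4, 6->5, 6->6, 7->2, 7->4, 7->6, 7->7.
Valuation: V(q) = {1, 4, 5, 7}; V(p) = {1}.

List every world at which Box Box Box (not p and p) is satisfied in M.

none

Let φ = Box Box Box (not p and p). Evaluate φ at each world:
  0 (successors {0, 1, 5, 7}): φ is false.
  1 (successors {4, 5, 7}): φ is false.
  2 (successors {1, 4, 5, 6, 7}): φ is false.
  3 (successors {4, 5, 6}): φ is false.
  4 (successors {1, 2, 4}): φ is false.
  5 (successors {0, 2}): φ is false.
  6 (successors {4, 5, 6}): φ is false.
  7 (successors {2, 4, 6, 7}): φ is false.
For instance, at 0:
  At 0: Box Box Box (not p and p) requires Box Box (not p and p) at every successor {0, 1, 5, 7}.
    Box Box (not p and p) fails at 0, so Box Box Box (not p and p) is false at 0.
      At 0: Box Box (not p and p) requires Box (not p and p) at every successor {0, 1, 5, 7}.
        Box (not p and p) fails at 0, so Box Box (not p and p) is false at 0.
Satisfying worlds: none.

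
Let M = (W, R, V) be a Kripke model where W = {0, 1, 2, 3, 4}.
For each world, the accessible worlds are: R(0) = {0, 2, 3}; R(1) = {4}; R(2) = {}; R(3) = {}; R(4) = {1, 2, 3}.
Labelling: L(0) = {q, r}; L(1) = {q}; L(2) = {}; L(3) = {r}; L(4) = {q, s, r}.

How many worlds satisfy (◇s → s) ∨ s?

4

Let φ = (◇s → s) ∨ s. Evaluate φ at each world:
  0 (successors {0, 2, 3}): φ is true.
  1 (successors {4}): φ is false.
  2 (successors ∅): φ is true.
  3 (successors ∅): φ is true.
  4 (successors {1, 2, 3}): φ is true.
For instance, at 1:
  At 1: ◇s → s is false, s is false, so (◇s → s) ∨ s is false.
    At 1: ◇s is true, s is false, so ◇s → s is false.
      At 1: ◇s requires s at some successor in {4}.
        s holds at 4, so ◇s is true at 1.
Satisfying worlds: {0, 2, 3, 4}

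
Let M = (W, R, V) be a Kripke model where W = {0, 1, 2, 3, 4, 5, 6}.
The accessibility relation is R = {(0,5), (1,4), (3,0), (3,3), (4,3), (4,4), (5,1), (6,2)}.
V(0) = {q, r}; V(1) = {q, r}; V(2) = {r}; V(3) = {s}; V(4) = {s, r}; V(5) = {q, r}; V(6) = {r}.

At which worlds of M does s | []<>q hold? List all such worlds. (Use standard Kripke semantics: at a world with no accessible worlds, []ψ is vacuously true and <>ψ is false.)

Let φ = s | []<>q. Evaluate φ at each world:
  0 (successors {5}): φ is true.
  1 (successors {4}): φ is false.
  2 (successors ∅): φ is true.
  3 (successors {0, 3}): φ is true.
  4 (successors {3, 4}): φ is true.
  5 (successors {1}): φ is false.
  6 (successors {2}): φ is false.
For instance, at 1:
  At 1: s is false, []<>q is false, so s | []<>q is false.
    At 1: []<>q requires <>q at every successor {4}.
      <>q fails at 4, so []<>q is false at 1.
Satisfying worlds: {0, 2, 3, 4}

0, 2, 3, 4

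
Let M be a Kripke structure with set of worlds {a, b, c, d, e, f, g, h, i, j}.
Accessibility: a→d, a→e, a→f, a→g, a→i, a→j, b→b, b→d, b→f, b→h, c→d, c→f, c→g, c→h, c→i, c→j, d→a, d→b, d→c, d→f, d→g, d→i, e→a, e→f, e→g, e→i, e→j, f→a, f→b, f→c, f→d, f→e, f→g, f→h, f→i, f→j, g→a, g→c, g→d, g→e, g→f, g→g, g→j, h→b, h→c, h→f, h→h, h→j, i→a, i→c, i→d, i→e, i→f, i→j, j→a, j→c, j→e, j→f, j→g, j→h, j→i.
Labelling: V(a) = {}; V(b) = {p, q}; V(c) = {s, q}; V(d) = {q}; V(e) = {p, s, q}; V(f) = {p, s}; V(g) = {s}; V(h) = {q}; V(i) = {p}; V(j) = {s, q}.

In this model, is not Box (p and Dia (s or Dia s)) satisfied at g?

Recall that Box ψ holds at a world iff ψ holds at every accessible world, and Dia ψ holds iff ψ holds at some accessible world.
At g: Box (p and Dia (s or Dia s)) is false, so not Box (p and Dia (s or Dia s)) is true.
  At g: Box (p and Dia (s or Dia s)) requires p and Dia (s or Dia s) at every successor {a, c, d, e, f, g, j}.
    p and Dia (s or Dia s) fails at a, so Box (p and Dia (s or Dia s)) is false at g.
      At a: p is false, Dia (s or Dia s) is true, so p and Dia (s or Dia s) is false.

Yes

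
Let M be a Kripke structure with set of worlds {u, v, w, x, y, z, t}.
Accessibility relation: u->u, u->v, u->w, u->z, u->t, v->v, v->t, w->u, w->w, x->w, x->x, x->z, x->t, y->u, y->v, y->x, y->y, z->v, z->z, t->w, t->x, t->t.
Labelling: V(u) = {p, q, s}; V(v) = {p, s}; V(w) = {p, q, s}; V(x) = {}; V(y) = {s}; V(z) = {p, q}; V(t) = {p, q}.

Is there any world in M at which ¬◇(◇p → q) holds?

No

Let φ = ¬◇(◇p → q). Evaluate φ at each world:
  u (successors {u, v, w, z, t}): φ is false.
  v (successors {v, t}): φ is false.
  w (successors {u, w}): φ is false.
  x (successors {w, x, z, t}): φ is false.
  y (successors {u, v, x, y}): φ is false.
  z (successors {v, z}): φ is false.
  t (successors {w, x, t}): φ is false.
For instance, at y:
  At y: ◇(◇p → q) is true, so ¬◇(◇p → q) is false.
    At y: ◇(◇p → q) requires ◇p → q at some successor in {u, v, x, y}.
      ◇p → q holds at u, so ◇(◇p → q) is true at y.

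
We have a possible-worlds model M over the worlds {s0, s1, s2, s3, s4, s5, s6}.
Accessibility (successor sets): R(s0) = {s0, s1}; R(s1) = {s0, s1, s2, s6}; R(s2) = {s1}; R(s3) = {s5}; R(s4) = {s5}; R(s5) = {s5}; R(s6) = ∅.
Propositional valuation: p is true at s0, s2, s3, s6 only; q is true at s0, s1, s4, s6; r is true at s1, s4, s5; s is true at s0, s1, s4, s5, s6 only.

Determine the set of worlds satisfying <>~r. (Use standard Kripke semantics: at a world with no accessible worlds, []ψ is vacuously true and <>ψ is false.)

Let φ = <>~r. Evaluate φ at each world:
  s0 (successors {s0, s1}): φ is true.
  s1 (successors {s0, s1, s2, s6}): φ is true.
  s2 (successors {s1}): φ is false.
  s3 (successors {s5}): φ is false.
  s4 (successors {s5}): φ is false.
  s5 (successors {s5}): φ is false.
  s6 (successors ∅): φ is false.
For instance, at s1:
  At s1: <>~r requires ~r at some successor in {s0, s1, s2, s6}.
    ~r holds at s0, so <>~r is true at s1.
Satisfying worlds: {s0, s1}

s0, s1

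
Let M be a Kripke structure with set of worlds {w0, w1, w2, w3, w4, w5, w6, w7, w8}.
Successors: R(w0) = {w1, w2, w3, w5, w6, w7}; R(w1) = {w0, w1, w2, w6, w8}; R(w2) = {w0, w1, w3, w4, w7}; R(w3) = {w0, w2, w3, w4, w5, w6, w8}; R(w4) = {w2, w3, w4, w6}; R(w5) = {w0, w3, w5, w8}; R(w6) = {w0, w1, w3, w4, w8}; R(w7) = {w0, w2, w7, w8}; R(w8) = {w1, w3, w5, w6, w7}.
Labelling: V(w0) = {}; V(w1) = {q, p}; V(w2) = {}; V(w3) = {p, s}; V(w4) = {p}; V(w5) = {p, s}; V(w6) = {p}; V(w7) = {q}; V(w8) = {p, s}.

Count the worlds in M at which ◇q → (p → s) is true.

7

Recall that ◇ψ holds at a world iff ψ holds at some accessible world.
Let φ = ◇q → (p → s). Evaluate φ at each world:
  w0 (successors {w1, w2, w3, w5, w6, w7}): φ is true.
  w1 (successors {w0, w1, w2, w6, w8}): φ is false.
  w2 (successors {w0, w1, w3, w4, w7}): φ is true.
  w3 (successors {w0, w2, w3, w4, w5, w6, w8}): φ is true.
  w4 (successors {w2, w3, w4, w6}): φ is true.
  w5 (successors {w0, w3, w5, w8}): φ is true.
  w6 (successors {w0, w1, w3, w4, w8}): φ is false.
  w7 (successors {w0, w2, w7, w8}): φ is true.
  w8 (successors {w1, w3, w5, w6, w7}): φ is true.
For instance, at w7:
  At w7: ◇q is true, p → s is true, so ◇q → (p → s) is true.
    At w7: ◇q requires q at some successor in {w0, w2, w7, w8}.
      q holds at w7, so ◇q is true at w7.
Satisfying worlds: {w0, w2, w3, w4, w5, w7, w8}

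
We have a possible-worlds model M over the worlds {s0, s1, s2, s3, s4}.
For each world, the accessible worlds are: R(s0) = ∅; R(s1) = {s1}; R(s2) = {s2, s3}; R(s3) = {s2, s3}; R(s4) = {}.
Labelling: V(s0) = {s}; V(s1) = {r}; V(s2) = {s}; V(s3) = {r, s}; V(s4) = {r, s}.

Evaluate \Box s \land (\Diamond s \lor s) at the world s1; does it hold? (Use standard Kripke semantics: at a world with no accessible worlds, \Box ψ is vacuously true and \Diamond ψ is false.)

No

At s1: \Box s is false, \Diamond s \lor s is false, so \Box s \land (\Diamond s \lor s) is false.
  At s1: \Box s requires s at every successor {s1}.
    s fails at s1, so \Box s is false at s1.
  At s1: \Diamond s is false, s is false, so \Diamond s \lor s is false.
    At s1: \Diamond s requires s at some successor in {s1}.
      At s1: s is false.
    So \Diamond s is false at s1.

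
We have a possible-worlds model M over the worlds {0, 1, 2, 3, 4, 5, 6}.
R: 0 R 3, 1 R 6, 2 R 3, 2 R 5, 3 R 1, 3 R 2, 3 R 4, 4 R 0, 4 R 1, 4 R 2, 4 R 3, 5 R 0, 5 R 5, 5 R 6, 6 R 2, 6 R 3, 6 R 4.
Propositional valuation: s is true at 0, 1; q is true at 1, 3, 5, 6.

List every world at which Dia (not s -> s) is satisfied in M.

3, 4, 5

Let φ = Dia (not s -> s). Evaluate φ at each world:
  0 (successors {3}): φ is false.
  1 (successors {6}): φ is false.
  2 (successors {3, 5}): φ is false.
  3 (successors {1, 2, 4}): φ is true.
  4 (successors {0, 1, 2, 3}): φ is true.
  5 (successors {0, 5, 6}): φ is true.
  6 (successors {2, 3, 4}): φ is false.
For instance, at 6:
  At 6: Dia (not s -> s) requires not s -> s at some successor in {2, 3, 4}.
    At 2: not s -> s is false.
    At 3: not s -> s is false.
    At 4: not s -> s is false.
  So Dia (not s -> s) is false at 6.
Satisfying worlds: {3, 4, 5}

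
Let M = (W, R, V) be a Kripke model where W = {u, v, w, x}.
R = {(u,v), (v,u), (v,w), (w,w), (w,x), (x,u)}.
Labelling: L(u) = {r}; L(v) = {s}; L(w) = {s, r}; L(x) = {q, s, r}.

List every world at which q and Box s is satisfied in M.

none

Let φ = q and Box s. Evaluate φ at each world:
  u (successors {v}): φ is false.
  v (successors {u, w}): φ is false.
  w (successors {w, x}): φ is false.
  x (successors {u}): φ is false.
For instance, at v:
  At v: q is false, Box s is false, so q and Box s is false.
    At v: Box s requires s at every successor {u, w}.
      s fails at u, so Box s is false at v.
Satisfying worlds: none.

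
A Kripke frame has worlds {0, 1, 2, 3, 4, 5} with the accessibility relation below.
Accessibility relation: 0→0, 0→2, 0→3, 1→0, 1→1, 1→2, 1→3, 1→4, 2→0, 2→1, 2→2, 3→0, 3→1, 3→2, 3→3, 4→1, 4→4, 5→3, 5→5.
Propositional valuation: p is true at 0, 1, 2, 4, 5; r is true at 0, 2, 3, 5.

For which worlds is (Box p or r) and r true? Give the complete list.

0, 2, 3, 5

Recall that Box ψ holds at a world iff ψ holds at every accessible world, and Dia ψ holds iff ψ holds at some accessible world.
Let φ = (Box p or r) and r. Evaluate φ at each world:
  0 (successors {0, 2, 3}): φ is true.
  1 (successors {0, 1, 2, 3, 4}): φ is false.
  2 (successors {0, 1, 2}): φ is true.
  3 (successors {0, 1, 2, 3}): φ is true.
  4 (successors {1, 4}): φ is false.
  5 (successors {3, 5}): φ is true.
For instance, at 1:
  At 1: Box p or r is false, r is false, so (Box p or r) and r is false.
    At 1: Box p is false, r is false, so Box p or r is false.
      At 1: Box p requires p at every successor {0, 1, 2, 3, 4}.
        p fails at 3, so Box p is false at 1.
Satisfying worlds: {0, 2, 3, 5}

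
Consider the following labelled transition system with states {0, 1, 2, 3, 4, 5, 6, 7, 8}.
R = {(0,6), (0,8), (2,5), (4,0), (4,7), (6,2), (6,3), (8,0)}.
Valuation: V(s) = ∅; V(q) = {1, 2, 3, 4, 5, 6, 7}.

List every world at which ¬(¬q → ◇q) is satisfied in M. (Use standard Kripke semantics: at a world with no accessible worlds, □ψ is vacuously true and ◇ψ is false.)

8

Let φ = ¬(¬q → ◇q). Evaluate φ at each world:
  0 (successors {6, 8}): φ is false.
  1 (successors ∅): φ is false.
  2 (successors {5}): φ is false.
  3 (successors ∅): φ is false.
  4 (successors {0, 7}): φ is false.
  5 (successors ∅): φ is false.
  6 (successors {2, 3}): φ is false.
  7 (successors ∅): φ is false.
  8 (successors {0}): φ is true.
For instance, at 2:
  At 2: ¬q → ◇q is true, so ¬(¬q → ◇q) is false.
    At 2: ¬q is false, ◇q is true, so ¬q → ◇q is true.
      At 2: ◇q requires q at some successor in {5}.
        q holds at 5, so ◇q is true at 2.
Satisfying worlds: {8}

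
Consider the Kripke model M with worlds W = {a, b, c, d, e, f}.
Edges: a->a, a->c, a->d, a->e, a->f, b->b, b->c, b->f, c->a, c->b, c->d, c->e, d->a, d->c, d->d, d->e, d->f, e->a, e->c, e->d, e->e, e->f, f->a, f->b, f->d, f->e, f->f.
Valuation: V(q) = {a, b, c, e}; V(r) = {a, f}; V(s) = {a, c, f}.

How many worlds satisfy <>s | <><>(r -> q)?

6

Recall that <>ψ holds at a world iff ψ holds at some accessible world.
Let φ = <>s | <><>(r -> q). Evaluate φ at each world:
  a (successors {a, c, d, e, f}): φ is true.
  b (successors {b, c, f}): φ is true.
  c (successors {a, b, d, e}): φ is true.
  d (successors {a, c, d, e, f}): φ is true.
  e (successors {a, c, d, e, f}): φ is true.
  f (successors {a, b, d, e, f}): φ is true.
For instance, at b:
  At b: <>s is true, <><>(r -> q) is true, so <>s | <><>(r -> q) is true.
    At b: <>s requires s at some successor in {b, c, f}.
      s holds at c, so <>s is true at b.
    At b: <><>(r -> q) requires <>(r -> q) at some successor in {b, c, f}.
      <>(r -> q) holds at b, so <><>(r -> q) is true at b.
Satisfying worlds: {a, b, c, d, e, f}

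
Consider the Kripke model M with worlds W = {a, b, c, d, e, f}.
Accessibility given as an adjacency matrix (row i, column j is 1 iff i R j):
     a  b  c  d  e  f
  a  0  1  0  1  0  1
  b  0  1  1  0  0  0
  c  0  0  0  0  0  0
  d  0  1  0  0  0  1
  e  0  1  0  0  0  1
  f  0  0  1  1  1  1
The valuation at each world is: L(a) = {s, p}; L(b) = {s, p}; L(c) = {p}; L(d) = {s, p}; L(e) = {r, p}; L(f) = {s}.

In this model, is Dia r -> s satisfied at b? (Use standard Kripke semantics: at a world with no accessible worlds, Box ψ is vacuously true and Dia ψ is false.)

Yes

Recall that Dia ψ holds at a world iff ψ holds at some accessible world.
At b: Dia r is false, s is true, so Dia r -> s is true.
  At b: Dia r requires r at some successor in {b, c}.
    At b: r is false.
    At c: r is false.
  So Dia r is false at b.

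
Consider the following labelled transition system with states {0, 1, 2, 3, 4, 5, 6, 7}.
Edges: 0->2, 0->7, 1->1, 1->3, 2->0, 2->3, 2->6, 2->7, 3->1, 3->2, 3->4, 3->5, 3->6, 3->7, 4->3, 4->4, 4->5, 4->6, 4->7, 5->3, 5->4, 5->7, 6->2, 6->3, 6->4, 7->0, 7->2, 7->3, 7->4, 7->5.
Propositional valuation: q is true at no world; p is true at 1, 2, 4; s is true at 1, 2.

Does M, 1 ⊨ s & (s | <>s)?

At 1: s is true, s | <>s is true, so s & (s | <>s) is true.
  At 1: s is true, <>s is true, so s | <>s is true.
    At 1: <>s requires s at some successor in {1, 3}.
      s holds at 1, so <>s is true at 1.

Yes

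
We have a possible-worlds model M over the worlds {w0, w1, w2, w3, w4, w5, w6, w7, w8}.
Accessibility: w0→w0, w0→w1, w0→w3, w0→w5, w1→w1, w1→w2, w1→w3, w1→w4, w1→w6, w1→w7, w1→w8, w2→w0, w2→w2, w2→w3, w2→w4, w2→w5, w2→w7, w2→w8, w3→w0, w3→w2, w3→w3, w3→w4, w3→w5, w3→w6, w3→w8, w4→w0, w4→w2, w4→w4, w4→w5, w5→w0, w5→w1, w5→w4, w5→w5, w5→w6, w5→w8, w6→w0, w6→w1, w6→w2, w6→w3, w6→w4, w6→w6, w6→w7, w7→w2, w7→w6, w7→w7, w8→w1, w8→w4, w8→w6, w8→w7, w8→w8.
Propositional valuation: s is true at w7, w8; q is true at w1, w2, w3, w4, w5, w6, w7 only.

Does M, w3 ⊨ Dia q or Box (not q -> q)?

Yes

Recall that Box ψ holds at a world iff ψ holds at every accessible world, and Dia ψ holds iff ψ holds at some accessible world.
At w3: Dia q is true, Box (not q -> q) is false, so Dia q or Box (not q -> q) is true.
  At w3: Dia q requires q at some successor in {w0, w2, w3, w4, w5, w6, w8}.
    q holds at w2, so Dia q is true at w3.
  At w3: Box (not q -> q) requires not q -> q at every successor {w0, w2, w3, w4, w5, w6, w8}.
    not q -> q fails at w0, so Box (not q -> q) is false at w3.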